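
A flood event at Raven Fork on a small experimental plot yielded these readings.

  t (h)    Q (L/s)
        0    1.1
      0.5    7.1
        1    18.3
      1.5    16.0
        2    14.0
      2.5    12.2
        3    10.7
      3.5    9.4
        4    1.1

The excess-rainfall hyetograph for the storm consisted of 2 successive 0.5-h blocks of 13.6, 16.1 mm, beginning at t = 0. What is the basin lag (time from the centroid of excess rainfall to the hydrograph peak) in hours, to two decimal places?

t_L ≈ 0.48 h

Centroid of excess rainfall: t_c = Σ P_i·t̄_i / ΣP_i = 0.5210 h (block centres at 0.25, 0.75 h).
Hydrograph peak occurs at t = 1 h, so basin lag t_L = 1 − 0.5210 = 0.48 h.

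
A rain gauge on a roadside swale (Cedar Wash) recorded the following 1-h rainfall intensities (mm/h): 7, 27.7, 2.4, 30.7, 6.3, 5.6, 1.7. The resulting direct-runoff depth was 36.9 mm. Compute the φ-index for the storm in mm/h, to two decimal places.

φ ≈ 10.75 mm/h

Only the 2 blocks with intensity above φ contribute runoff: 27.7, 30.7 mm/h.
Σ(I−φ)·Δt = d  ⇒  (27.7+30.7 − 2φ)·1 = 36.9
φ = (58.40 − 36.9/1) / 2 = 10.75 mm/h.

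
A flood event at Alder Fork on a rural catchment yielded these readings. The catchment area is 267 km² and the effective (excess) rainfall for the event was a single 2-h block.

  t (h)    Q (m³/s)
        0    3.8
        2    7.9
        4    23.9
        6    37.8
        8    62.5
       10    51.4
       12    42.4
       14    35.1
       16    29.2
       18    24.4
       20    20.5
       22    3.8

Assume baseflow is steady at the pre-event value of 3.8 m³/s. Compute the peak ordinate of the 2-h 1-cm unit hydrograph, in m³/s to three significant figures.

Direct runoff: 0.0, 4.1, 20.1, 34.0, 58.7, 47.6, 38.6, 31.3, 25.4, 20.6, 16.7, 0.0 m³/s; ΣQ_DR = 297.1 m³/s, peak = 58.7 m³/s.
Runoff depth d = ΣQ_DR·Δt / A = 297.1 × 7200 / (267 km²) = 8.012 mm.
The 1-cm UH is the DRH scaled by (10 mm)/d, so U_p = 58.7 × 10/8.012 = 73.3 m³/s.

U_p ≈ 73.3 m³/s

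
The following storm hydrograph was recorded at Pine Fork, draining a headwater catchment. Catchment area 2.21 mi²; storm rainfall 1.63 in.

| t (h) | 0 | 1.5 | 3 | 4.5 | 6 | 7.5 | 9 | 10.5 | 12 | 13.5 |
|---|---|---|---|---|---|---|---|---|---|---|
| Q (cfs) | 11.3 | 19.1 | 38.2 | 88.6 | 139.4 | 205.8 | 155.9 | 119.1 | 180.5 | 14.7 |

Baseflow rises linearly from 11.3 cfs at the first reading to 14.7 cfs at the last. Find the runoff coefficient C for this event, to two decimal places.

ΣQ_DR = 842.6 cfs; V = ΣQ_DR·Δt = 4.550 × 10^6 ft³.
Runoff depth d = V / A = 0.8862 in.
C = d / P = 0.8862 / 1.63 = 0.54.

C ≈ 0.54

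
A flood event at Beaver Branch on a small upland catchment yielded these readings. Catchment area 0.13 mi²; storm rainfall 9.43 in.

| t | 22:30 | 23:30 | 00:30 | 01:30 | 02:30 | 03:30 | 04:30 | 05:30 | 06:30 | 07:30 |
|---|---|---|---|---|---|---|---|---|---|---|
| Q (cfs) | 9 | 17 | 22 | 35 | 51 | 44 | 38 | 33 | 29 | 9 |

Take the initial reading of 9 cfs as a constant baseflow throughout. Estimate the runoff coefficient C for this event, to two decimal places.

C ≈ 0.25

ΣQ_DR = 197.0 cfs; V = ΣQ_DR·Δt = 7.092 × 10^5 ft³.
Runoff depth d = V / A = 2.348 in.
C = d / P = 2.348 / 9.43 = 0.25.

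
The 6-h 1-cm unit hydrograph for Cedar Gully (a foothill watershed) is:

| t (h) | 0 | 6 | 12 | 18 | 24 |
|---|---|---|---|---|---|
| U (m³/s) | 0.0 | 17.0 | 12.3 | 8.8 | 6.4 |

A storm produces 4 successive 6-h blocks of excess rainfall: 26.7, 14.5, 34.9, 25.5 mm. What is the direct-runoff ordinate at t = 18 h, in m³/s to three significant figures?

Q ≈ 101 m³/s

By discrete convolution, Q_j = Σ (P_i / 10 mm) · U_{j−i}.
At t = 18 h (j=3): Q = (26.7/10)·8.8 + (14.5/10)·12.3 + (34.9/10)·17.0 + (25.5/10)·0.0 = 101 m³/s.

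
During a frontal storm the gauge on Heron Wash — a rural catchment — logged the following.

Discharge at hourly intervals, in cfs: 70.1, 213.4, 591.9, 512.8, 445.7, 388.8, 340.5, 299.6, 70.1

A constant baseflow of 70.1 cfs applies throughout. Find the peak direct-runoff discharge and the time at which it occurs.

Subtracting baseflow gives direct-runoff ordinates: 0.0, 143.3, 521.8, 442.7, 375.6, 318.7, 270.4, 229.5, 0.0 cfs.
The maximum is 521.8 cfs, occurring at the reading for t = 2 h.

Q_p = 521.8 cfs at t = 2 h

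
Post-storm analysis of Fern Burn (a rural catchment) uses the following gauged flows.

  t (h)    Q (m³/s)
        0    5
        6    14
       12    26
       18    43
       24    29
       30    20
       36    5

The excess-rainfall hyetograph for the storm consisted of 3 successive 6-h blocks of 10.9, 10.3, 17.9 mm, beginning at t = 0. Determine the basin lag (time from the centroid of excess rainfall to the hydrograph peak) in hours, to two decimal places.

t_L ≈ 7.93 h

Centroid of excess rainfall: t_c = Σ P_i·t̄_i / ΣP_i = 10.0742 h (block centres at 3, 9, 15 h).
Hydrograph peak occurs at t = 18 h, so basin lag t_L = 18 − 10.0742 = 7.93 h.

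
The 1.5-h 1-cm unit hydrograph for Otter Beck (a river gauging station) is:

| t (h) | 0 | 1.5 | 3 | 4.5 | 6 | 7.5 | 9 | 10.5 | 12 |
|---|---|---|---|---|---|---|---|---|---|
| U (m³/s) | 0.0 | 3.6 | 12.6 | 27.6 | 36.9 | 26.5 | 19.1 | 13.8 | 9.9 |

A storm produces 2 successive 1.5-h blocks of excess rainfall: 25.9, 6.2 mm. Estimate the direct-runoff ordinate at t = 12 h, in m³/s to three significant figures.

By discrete convolution, Q_j = Σ (P_i / 10 mm) · U_{j−i}.
At t = 12 h (j=8): Q = (25.9/10)·9.9 + (6.2/10)·13.8 = 34.2 m³/s.

Q ≈ 34.2 m³/s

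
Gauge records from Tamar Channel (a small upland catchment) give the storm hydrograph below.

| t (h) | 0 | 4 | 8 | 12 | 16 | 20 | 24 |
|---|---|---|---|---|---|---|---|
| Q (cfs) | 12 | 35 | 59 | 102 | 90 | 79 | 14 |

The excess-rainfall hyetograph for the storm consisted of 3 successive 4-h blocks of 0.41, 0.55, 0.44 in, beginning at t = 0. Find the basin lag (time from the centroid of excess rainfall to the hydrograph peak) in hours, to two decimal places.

t_L ≈ 5.91 h

Centroid of excess rainfall: t_c = Σ P_i·t̄_i / ΣP_i = 6.0857 h (block centres at 2, 6, 10 h).
Hydrograph peak occurs at t = 12 h, so basin lag t_L = 12 − 6.0857 = 5.91 h.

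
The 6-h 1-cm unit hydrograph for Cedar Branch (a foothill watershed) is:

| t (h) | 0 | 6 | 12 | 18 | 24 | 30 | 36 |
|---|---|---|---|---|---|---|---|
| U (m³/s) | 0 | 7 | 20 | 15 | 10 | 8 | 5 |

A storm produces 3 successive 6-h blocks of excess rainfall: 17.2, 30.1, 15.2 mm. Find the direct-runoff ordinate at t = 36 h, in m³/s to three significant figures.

By discrete convolution, Q_j = Σ (P_i / 10 mm) · U_{j−i}.
At t = 36 h (j=6): Q = (17.2/10)·5 + (30.1/10)·8 + (15.2/10)·10 = 47.9 m³/s.

Q ≈ 47.9 m³/s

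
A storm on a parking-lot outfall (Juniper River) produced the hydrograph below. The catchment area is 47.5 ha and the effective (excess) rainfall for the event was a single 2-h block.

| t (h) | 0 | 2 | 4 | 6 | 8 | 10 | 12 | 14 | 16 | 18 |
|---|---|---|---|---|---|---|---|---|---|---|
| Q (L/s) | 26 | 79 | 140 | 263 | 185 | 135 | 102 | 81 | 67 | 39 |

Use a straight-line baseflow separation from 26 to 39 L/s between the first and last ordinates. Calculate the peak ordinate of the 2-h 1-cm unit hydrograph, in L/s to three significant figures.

U_p ≈ 194 L/s

Direct runoff: 0.00, 51.56, 111.11, 232.67, 153.22, 101.78, 67.33, 44.89, 29.44, 0.00 L/s; ΣQ_DR = 792.0 L/s, peak = 232.67 L/s.
Runoff depth d = ΣQ_DR·Δt / A = 792.0 × 7200 / (47.5 ha) = 12.01 mm.
The 1-cm UH is the DRH scaled by (10 mm)/d, so U_p = 232.67 × 10/12.01 = 194 L/s.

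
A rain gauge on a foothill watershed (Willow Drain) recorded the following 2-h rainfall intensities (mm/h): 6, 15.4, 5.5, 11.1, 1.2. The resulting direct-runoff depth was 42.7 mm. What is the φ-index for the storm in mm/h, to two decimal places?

φ ≈ 4.16 mm/h

Only the 4 blocks with intensity above φ contribute runoff: 6, 15.4, 5.5, 11.1 mm/h.
Σ(I−φ)·Δt = d  ⇒  (6+15.4+5.5+11.1 − 4φ)·2 = 42.7
φ = (38.00 − 42.7/2) / 4 = 4.16 mm/h.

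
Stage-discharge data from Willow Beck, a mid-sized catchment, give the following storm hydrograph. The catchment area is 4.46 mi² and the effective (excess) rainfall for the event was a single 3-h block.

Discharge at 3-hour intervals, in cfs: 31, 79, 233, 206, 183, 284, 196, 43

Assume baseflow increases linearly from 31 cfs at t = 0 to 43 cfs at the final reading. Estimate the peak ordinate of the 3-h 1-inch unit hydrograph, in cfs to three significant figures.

Direct runoff: 0.00, 46.29, 198.57, 169.86, 145.14, 244.43, 154.71, 0.00 cfs; ΣQ_DR = 959.0 cfs, peak = 244.43 cfs.
Runoff depth d = ΣQ_DR·Δt / A = 959.0 × 10800 / (4.46 mi²) = 0.9996 in.
The 1-inch UH is the DRH scaled by (1 in)/d, so U_p = 244.43 × 1/0.9996 = 245 cfs.

U_p ≈ 245 cfs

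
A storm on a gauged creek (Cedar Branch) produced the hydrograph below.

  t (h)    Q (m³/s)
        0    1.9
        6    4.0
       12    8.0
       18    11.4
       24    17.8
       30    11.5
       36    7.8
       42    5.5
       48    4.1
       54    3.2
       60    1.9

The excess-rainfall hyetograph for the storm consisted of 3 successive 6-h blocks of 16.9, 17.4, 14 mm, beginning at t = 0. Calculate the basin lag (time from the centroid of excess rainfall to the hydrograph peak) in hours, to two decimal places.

t_L ≈ 15.36 h

Centroid of excess rainfall: t_c = Σ P_i·t̄_i / ΣP_i = 8.6398 h (block centres at 3, 9, 15 h).
Hydrograph peak occurs at t = 24 h, so basin lag t_L = 24 − 8.6398 = 15.36 h.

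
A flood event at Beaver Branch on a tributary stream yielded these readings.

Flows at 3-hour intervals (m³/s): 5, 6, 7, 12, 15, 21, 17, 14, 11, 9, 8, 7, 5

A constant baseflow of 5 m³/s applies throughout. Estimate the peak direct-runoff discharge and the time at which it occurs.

Subtracting baseflow gives direct-runoff ordinates: 0.0, 1.0, 2.0, 7.0, 10.0, 16.0, 12.0, 9.0, 6.0, 4.0, 3.0, 2.0, 0.0 m³/s.
The maximum is 16.0 m³/s, occurring at the reading for t = 15 h.

Q_p = 16.0 m³/s at t = 15 h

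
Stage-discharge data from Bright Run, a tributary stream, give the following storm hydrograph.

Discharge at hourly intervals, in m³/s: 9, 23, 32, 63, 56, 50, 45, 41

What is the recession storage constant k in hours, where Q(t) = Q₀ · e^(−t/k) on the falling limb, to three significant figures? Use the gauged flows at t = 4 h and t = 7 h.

k ≈ 9.62 h

On the falling limb, Q drops from 56 to 41 m³/s between t = 4 h and t = 7 h (Δt = 3 h).
k = −Δt / ln(Q₂/Q₁) = −3 / ln(41/56) = 9.62 h.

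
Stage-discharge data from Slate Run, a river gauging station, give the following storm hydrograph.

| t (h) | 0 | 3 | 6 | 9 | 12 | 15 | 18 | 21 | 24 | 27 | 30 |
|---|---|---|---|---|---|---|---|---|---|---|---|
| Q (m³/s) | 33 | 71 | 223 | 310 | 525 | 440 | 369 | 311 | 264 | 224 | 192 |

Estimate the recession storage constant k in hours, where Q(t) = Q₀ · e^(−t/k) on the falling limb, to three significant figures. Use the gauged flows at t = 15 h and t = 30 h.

On the falling limb, Q drops from 440 to 192 m³/s between t = 15 h and t = 30 h (Δt = 15 h).
k = −Δt / ln(Q₂/Q₁) = −15 / ln(192/440) = 18.1 h.

k ≈ 18.1 h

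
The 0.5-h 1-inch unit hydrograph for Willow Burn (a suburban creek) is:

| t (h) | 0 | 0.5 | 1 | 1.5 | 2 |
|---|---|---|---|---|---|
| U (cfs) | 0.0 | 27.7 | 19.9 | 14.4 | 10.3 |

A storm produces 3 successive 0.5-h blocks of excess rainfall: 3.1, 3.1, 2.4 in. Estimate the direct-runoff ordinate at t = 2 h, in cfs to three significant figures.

By discrete convolution, Q_j = Σ (P_i / 1 in) · U_{j−i}.
At t = 2 h (j=4): Q = (3.1/1)·10.3 + (3.1/1)·14.4 + (2.4/1)·19.9 = 124 cfs.

Q ≈ 124 cfs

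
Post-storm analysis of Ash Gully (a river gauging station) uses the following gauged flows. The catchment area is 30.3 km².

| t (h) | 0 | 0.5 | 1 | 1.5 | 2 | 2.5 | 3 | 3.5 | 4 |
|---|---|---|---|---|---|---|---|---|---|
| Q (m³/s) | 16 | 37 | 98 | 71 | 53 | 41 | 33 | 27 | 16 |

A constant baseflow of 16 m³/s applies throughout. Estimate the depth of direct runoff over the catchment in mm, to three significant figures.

d ≈ 14.7 mm

Direct runoff: 0.0, 21.0, 82.0, 55.0, 37.0, 25.0, 17.0, 11.0, 0.0 m³/s; ΣQ_DR = 248.0 m³/s.
V = ΣQ_DR · Δt = 248.0 × 1800 s = 4.464 × 10^5 m³.
Over A = 30.3 km², depth = V / A = 14.7 mm.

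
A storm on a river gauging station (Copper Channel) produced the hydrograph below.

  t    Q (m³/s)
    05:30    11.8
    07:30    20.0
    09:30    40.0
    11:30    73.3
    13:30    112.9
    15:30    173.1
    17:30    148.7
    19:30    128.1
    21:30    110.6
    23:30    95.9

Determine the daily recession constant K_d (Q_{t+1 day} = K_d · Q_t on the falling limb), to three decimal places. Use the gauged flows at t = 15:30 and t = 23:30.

K_d ≈ 0.170

Between t = 15:30 and t = 23:30 the flow falls from 173.1 to 95.9 m³/s over 4×2 h = 8 h.
Per-interval ratio K = (95.9/173.1)^(1/4) = 0.8627; K_d = K^(24/2) = 0.170.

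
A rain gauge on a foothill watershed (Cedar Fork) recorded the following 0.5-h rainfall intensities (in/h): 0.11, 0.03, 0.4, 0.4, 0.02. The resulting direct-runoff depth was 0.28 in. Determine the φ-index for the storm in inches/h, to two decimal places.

φ ≈ 0.12 in/h

Only the 2 blocks with intensity above φ contribute runoff: 0.4, 0.4 in/h.
Σ(I−φ)·Δt = d  ⇒  (0.4+0.4 − 2φ)·0.5 = 0.28
φ = (0.8000 − 0.28/0.5) / 2 = 0.12 in/h.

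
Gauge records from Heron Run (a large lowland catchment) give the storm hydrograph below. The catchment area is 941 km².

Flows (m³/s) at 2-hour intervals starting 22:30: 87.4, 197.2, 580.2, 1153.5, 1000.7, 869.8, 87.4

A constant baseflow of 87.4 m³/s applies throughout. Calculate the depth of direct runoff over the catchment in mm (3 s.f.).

Direct runoff: 0.0, 109.8, 492.8, 1066.1, 913.3, 782.4, 0.0 m³/s; ΣQ_DR = 3364 m³/s.
V = ΣQ_DR · Δt = 3364 × 7200 s = 2.422 × 10^7 m³.
Over A = 941 km², depth = V / A = 25.7 mm.

d ≈ 25.7 mm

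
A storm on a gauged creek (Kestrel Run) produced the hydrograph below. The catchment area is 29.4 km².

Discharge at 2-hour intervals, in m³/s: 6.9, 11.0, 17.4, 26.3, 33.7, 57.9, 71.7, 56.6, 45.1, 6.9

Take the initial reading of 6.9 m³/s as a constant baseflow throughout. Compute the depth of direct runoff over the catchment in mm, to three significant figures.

d ≈ 64.8 mm

Direct runoff: 0.0, 4.1, 10.5, 19.4, 26.8, 51.0, 64.8, 49.7, 38.2, 0.0 m³/s; ΣQ_DR = 264.5 m³/s.
V = ΣQ_DR · Δt = 264.5 × 7200 s = 1.904 × 10^6 m³.
Over A = 29.4 km², depth = V / A = 64.8 mm.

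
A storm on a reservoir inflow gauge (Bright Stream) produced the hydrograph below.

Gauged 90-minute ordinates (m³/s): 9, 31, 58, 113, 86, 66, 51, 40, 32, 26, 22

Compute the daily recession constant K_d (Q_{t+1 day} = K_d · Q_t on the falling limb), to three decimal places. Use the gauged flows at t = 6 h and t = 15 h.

K_d ≈ 0.026

Between t = 6 h and t = 15 h the flow falls from 86 to 22 m³/s over 6×1.5 h = 9 h.
Per-interval ratio K = (22/86)^(1/6) = 0.7967; K_d = K^(24/1.5) = 0.026.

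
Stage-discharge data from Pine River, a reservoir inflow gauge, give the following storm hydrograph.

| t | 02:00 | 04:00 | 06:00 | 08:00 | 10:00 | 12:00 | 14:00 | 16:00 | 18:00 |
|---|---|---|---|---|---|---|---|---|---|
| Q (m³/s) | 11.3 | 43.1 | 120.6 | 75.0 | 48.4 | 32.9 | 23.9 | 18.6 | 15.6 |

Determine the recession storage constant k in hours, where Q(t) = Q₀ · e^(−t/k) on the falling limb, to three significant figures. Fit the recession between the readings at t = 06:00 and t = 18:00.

k ≈ 5.87 h

On the falling limb, Q drops from 120.6 to 15.6 m³/s between t = 06:00 and t = 18:00 (Δt = 12 h).
k = −Δt / ln(Q₂/Q₁) = −12 / ln(15.6/120.6) = 5.87 h.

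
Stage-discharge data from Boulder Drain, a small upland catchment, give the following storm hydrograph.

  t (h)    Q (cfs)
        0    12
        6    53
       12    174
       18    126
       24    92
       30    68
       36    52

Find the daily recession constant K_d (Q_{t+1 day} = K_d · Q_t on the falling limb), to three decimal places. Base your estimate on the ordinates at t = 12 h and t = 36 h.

Between t = 12 h and t = 36 h the flow falls from 174 to 52 cfs over 4×6 h = 24 h.
Per-interval ratio K = (52/174)^(1/4) = 0.7394; K_d = K^(24/6) = 0.299.

K_d ≈ 0.299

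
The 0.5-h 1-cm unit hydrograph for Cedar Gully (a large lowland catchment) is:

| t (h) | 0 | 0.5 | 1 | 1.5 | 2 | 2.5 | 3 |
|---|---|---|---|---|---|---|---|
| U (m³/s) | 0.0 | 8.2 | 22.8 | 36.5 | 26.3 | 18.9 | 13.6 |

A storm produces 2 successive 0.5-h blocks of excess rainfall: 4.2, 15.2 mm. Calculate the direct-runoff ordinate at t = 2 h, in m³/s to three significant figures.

Q ≈ 66.5 m³/s

By discrete convolution, Q_j = Σ (P_i / 10 mm) · U_{j−i}.
At t = 2 h (j=4): Q = (4.2/10)·26.3 + (15.2/10)·36.5 = 66.5 m³/s.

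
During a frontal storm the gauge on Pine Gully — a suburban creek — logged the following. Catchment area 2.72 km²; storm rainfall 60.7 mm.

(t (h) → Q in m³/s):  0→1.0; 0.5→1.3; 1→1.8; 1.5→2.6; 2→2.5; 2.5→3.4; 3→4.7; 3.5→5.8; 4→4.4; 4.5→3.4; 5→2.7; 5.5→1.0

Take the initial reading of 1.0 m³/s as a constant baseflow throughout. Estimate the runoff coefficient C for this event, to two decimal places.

C ≈ 0.25

ΣQ_DR = 22.60 m³/s; V = ΣQ_DR·Δt = 40680 m³.
Runoff depth d = V / A = 14.96 mm.
C = d / P = 14.96 / 60.7 = 0.25.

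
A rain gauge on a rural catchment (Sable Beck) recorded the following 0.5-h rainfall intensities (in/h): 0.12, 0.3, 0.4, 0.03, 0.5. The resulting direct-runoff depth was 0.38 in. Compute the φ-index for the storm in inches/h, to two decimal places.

φ ≈ 0.15 in/h

Only the 3 blocks with intensity above φ contribute runoff: 0.3, 0.4, 0.5 in/h.
Σ(I−φ)·Δt = d  ⇒  (0.3+0.4+0.5 − 3φ)·0.5 = 0.38
φ = (1.200 − 0.38/0.5) / 3 = 0.15 in/h.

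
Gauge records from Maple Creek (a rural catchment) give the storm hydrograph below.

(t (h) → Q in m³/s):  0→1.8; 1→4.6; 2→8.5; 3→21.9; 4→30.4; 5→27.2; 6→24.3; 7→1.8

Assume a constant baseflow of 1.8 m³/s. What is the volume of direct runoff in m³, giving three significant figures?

Direct-runoff ordinates (Q − Q_b): 0.0, 2.8, 6.7, 20.1, 28.6, 25.4, 22.5, 0.0 m³/s.
ΣQ_DR = 106.1 m³/s.
With Δt = 1 h = 3600 s, V = ΣQ_DR · Δt = 106.1 × 3600 = 3.82 × 10^5 m³.

V ≈ 3.82 × 10^5 m³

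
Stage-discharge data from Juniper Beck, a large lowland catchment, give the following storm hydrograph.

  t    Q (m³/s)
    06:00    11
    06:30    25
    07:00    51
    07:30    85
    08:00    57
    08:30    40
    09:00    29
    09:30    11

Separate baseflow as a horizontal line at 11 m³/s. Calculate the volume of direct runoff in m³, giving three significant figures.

Direct-runoff ordinates (Q − Q_b): 0.0, 14.0, 40.0, 74.0, 46.0, 29.0, 18.0, 0.0 m³/s.
ΣQ_DR = 221.0 m³/s.
With Δt = 0.5 h = 1800 s, V = ΣQ_DR · Δt = 221.0 × 1800 = 3.98 × 10^5 m³.

V ≈ 3.98 × 10^5 m³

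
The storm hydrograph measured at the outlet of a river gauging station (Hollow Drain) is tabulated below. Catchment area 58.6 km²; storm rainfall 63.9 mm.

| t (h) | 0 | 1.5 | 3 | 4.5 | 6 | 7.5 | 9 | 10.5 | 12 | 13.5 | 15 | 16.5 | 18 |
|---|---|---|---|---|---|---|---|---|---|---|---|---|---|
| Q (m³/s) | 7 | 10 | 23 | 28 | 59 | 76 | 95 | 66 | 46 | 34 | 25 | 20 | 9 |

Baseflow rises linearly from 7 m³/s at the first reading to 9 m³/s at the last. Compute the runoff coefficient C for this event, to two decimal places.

C ≈ 0.57

ΣQ_DR = 394.0 m³/s; V = ΣQ_DR·Δt = 2.128 × 10^6 m³.
Runoff depth d = V / A = 36.31 mm.
C = d / P = 36.31 / 63.9 = 0.57.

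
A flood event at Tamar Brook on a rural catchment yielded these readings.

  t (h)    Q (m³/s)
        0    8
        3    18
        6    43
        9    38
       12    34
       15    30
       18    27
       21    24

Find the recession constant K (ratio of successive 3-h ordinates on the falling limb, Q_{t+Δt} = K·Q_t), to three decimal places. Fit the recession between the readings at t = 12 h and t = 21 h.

K ≈ 0.890

Using the recession-limb readings at t = 12 h and t = 21 h: Q falls from 34 to 24 m³/s over 3 intervals.
K = (Q₂/Q₁)^(1/3) = (24/34)^(1/3) = 0.890.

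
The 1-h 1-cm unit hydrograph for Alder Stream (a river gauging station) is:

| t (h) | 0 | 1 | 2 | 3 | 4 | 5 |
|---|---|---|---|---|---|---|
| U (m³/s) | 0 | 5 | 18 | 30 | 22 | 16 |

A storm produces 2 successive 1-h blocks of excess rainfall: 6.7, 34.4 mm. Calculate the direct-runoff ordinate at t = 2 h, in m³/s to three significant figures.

By discrete convolution, Q_j = Σ (P_i / 10 mm) · U_{j−i}.
At t = 2 h (j=2): Q = (6.7/10)·18 + (34.4/10)·5 = 29.3 m³/s.

Q ≈ 29.3 m³/s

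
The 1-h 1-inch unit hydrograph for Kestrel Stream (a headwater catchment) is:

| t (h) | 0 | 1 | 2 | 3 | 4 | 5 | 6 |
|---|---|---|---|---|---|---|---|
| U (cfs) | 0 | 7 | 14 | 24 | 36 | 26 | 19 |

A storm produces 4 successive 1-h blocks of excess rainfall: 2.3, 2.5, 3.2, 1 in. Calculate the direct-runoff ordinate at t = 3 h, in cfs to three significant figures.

By discrete convolution, Q_j = Σ (P_i / 1 in) · U_{j−i}.
At t = 3 h (j=3): Q = (2.3/1)·24 + (2.5/1)·14 + (3.2/1)·7 + (1/1)·0 = 113 cfs.

Q ≈ 113 cfs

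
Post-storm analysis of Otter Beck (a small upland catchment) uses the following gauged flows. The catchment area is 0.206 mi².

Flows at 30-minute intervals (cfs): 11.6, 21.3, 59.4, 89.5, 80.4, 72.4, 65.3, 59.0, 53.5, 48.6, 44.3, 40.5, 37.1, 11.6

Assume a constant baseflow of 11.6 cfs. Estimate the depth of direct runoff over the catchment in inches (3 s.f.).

Direct runoff: 0.0, 9.7, 47.8, 77.9, 68.8, 60.8, 53.7, 47.4, 41.9, 37.0, 32.7, 28.9, 25.5, 0.0 cfs; ΣQ_DR = 532.1 cfs.
V = ΣQ_DR · Δt = 532.1 × 1800 s = 9.578 × 10^5 ft³.
Over A = 0.206 mi², depth = V / A = 2.00 in.

d ≈ 2.00 in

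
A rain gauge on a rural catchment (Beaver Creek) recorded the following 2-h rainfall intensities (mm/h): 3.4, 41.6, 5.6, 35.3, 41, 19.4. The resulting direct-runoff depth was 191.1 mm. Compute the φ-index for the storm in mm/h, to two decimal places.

φ ≈ 10.44 mm/h

Only the 4 blocks with intensity above φ contribute runoff: 41.6, 35.3, 41, 19.4 mm/h.
Σ(I−φ)·Δt = d  ⇒  (41.6+35.3+41+19.4 − 4φ)·2 = 191.1
φ = (137.3 − 191.1/2) / 4 = 10.44 mm/h.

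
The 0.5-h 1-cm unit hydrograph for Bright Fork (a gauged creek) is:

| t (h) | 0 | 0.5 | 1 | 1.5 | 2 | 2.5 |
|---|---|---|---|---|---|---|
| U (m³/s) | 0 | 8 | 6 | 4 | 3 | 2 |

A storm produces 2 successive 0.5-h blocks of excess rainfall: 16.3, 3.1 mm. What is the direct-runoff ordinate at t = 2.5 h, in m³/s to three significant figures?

Q ≈ 4.19 m³/s

By discrete convolution, Q_j = Σ (P_i / 10 mm) · U_{j−i}.
At t = 2.5 h (j=5): Q = (16.3/10)·2 + (3.1/10)·3 = 4.19 m³/s.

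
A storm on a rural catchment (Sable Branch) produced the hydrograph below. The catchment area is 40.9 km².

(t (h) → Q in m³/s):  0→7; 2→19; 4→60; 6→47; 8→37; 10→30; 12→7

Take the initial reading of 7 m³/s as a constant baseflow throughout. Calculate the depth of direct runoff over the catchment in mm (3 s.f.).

d ≈ 27.8 mm

Direct runoff: 0.0, 12.0, 53.0, 40.0, 30.0, 23.0, 0.0 m³/s; ΣQ_DR = 158.0 m³/s.
V = ΣQ_DR · Δt = 158.0 × 7200 s = 1.138 × 10^6 m³.
Over A = 40.9 km², depth = V / A = 27.8 mm.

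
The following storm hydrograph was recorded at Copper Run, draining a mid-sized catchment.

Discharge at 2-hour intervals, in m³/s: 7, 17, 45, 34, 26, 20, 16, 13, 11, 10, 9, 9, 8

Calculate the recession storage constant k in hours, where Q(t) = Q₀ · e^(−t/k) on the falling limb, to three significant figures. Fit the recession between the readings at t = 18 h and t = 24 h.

On the falling limb, Q drops from 10 to 8 m³/s between t = 18 h and t = 24 h (Δt = 6 h).
k = −Δt / ln(Q₂/Q₁) = −6 / ln(8/10) = 26.9 h.

k ≈ 26.9 h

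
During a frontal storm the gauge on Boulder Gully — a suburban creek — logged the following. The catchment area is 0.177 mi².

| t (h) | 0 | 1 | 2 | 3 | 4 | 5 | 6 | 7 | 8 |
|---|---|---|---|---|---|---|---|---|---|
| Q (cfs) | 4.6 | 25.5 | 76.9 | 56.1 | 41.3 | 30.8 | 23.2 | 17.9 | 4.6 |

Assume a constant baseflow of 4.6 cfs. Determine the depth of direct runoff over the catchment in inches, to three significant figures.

d ≈ 2.10 in

Direct runoff: 0.0, 20.9, 72.3, 51.5, 36.7, 26.2, 18.6, 13.3, 0.0 cfs; ΣQ_DR = 239.5 cfs.
V = ΣQ_DR · Δt = 239.5 × 3600 s = 8.622 × 10^5 ft³.
Over A = 0.177 mi², depth = V / A = 2.10 in.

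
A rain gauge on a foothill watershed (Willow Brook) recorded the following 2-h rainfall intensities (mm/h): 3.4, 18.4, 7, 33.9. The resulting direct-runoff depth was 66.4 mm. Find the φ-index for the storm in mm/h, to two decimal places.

φ ≈ 9.55 mm/h

Only the 2 blocks with intensity above φ contribute runoff: 18.4, 33.9 mm/h.
Σ(I−φ)·Δt = d  ⇒  (18.4+33.9 − 2φ)·2 = 66.4
φ = (52.30 − 66.4/2) / 2 = 9.55 mm/h.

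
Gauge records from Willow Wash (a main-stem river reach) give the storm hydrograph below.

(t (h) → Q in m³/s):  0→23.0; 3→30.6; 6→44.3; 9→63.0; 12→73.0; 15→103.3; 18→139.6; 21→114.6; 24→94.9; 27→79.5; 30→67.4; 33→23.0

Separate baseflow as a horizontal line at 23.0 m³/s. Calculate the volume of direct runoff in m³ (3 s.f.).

V ≈ 6.27 × 10^6 m³

Direct-runoff ordinates (Q − Q_b): 0.0, 7.6, 21.3, 40.0, 50.0, 80.3, 116.6, 91.6, 71.9, 56.5, 44.4, 0.0 m³/s.
ΣQ_DR = 580.2 m³/s.
With Δt = 3 h = 10800 s, V = ΣQ_DR · Δt = 580.2 × 10800 = 6.27 × 10^6 m³.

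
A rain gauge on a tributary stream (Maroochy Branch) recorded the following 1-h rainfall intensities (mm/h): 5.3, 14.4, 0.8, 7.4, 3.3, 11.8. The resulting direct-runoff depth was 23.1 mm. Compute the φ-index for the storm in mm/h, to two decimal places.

Only the 4 blocks with intensity above φ contribute runoff: 5.3, 14.4, 7.4, 11.8 mm/h.
Σ(I−φ)·Δt = d  ⇒  (5.3+14.4+7.4+11.8 − 4φ)·1 = 23.1
φ = (38.90 − 23.1/1) / 4 = 3.95 mm/h.

φ ≈ 3.95 mm/h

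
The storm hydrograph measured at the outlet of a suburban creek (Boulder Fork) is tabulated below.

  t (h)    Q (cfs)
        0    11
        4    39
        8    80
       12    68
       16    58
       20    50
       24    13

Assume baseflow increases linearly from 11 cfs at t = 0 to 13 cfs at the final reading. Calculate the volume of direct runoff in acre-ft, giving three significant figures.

Direct-runoff ordinates (Q − Q_b): 0.00, 27.67, 68.33, 56.00, 45.67, 37.33, 0.00 cfs.
ΣQ_DR = 235.0 cfs.
With Δt = 4 h = 14400 s, V = ΣQ_DR · Δt = 235.0 × 14400 = 3.38 × 10^6 ft³ = 77.7 acre-ft.

V ≈ 77.7 acre-ft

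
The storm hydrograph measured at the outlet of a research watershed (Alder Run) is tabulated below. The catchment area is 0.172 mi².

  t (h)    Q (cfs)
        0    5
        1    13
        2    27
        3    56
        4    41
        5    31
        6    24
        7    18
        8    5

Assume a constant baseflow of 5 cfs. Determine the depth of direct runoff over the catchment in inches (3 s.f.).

Direct runoff: 0.0, 8.0, 22.0, 51.0, 36.0, 26.0, 19.0, 13.0, 0.0 cfs; ΣQ_DR = 175.0 cfs.
V = ΣQ_DR · Δt = 175.0 × 3600 s = 6.300 × 10^5 ft³.
Over A = 0.172 mi², depth = V / A = 1.58 in.

d ≈ 1.58 in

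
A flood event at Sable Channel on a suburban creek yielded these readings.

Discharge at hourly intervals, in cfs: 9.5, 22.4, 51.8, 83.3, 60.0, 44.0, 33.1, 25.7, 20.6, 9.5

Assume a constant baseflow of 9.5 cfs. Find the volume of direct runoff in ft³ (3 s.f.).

Direct-runoff ordinates (Q − Q_b): 0.0, 12.9, 42.3, 73.8, 50.5, 34.5, 23.6, 16.2, 11.1, 0.0 cfs.
ΣQ_DR = 264.9 cfs.
With Δt = 1 h = 3600 s, V = ΣQ_DR · Δt = 264.9 × 3600 = 9.54 × 10^5 ft³.

V ≈ 9.54 × 10^5 ft³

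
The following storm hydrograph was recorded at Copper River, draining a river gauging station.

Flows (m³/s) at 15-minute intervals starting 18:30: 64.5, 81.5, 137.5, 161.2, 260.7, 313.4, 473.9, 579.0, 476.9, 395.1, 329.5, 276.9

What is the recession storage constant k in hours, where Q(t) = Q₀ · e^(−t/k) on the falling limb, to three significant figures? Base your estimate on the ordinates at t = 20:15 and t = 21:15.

k ≈ 1.36 h

On the falling limb, Q drops from 579.0 to 276.9 m³/s between t = 20:15 and t = 21:15 (Δt = 1 h).
k = −Δt / ln(Q₂/Q₁) = −1 / ln(276.9/579.0) = 1.36 h.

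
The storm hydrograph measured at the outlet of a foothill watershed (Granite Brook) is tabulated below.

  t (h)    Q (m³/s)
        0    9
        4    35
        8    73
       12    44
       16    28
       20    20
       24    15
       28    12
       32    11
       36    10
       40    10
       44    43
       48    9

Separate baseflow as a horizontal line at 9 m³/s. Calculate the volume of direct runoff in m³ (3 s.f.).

V ≈ 2.91 × 10^6 m³

Direct-runoff ordinates (Q − Q_b): 0.0, 26.0, 64.0, 35.0, 19.0, 11.0, 6.0, 3.0, 2.0, 1.0, 1.0, 34.0, 0.0 m³/s.
ΣQ_DR = 202.0 m³/s.
With Δt = 4 h = 14400 s, V = ΣQ_DR · Δt = 202.0 × 14400 = 2.91 × 10^6 m³.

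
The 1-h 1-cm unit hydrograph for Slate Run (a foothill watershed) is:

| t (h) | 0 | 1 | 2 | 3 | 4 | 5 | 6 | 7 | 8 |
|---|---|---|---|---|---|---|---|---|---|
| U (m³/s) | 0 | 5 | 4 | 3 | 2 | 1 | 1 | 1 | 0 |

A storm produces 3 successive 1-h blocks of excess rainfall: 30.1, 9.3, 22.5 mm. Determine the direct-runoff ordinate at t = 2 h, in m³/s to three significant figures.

By discrete convolution, Q_j = Σ (P_i / 10 mm) · U_{j−i}.
At t = 2 h (j=2): Q = (30.1/10)·4 + (9.3/10)·5 + (22.5/10)·0 = 16.7 m³/s.

Q ≈ 16.7 m³/s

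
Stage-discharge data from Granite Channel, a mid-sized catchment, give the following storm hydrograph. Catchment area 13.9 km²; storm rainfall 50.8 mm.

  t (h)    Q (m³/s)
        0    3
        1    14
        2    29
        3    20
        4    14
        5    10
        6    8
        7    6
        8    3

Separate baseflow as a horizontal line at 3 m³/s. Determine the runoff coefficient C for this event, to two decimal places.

ΣQ_DR = 80.00 m³/s; V = ΣQ_DR·Δt = 2.880 × 10^5 m³.
Runoff depth d = V / A = 20.72 mm.
C = d / P = 20.72 / 50.8 = 0.41.

C ≈ 0.41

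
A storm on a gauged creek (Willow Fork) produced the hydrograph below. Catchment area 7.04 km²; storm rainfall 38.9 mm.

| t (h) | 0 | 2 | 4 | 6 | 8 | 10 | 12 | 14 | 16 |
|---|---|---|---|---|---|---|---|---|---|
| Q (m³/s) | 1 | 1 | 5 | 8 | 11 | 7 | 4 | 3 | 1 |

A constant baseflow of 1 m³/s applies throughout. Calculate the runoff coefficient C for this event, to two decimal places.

C ≈ 0.84

ΣQ_DR = 32.00 m³/s; V = ΣQ_DR·Δt = 2.304 × 10^5 m³.
Runoff depth d = V / A = 32.73 mm.
C = d / P = 32.73 / 38.9 = 0.84.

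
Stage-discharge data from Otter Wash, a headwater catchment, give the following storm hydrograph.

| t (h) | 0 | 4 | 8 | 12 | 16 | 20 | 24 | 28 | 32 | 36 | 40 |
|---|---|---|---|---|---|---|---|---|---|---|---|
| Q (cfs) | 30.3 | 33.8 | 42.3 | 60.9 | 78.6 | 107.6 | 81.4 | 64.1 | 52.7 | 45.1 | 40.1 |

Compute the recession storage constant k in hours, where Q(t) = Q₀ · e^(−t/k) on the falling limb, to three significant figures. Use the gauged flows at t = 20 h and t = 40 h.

On the falling limb, Q drops from 107.6 to 40.1 cfs between t = 20 h and t = 40 h (Δt = 20 h).
k = −Δt / ln(Q₂/Q₁) = −20 / ln(40.1/107.6) = 20.3 h.

k ≈ 20.3 h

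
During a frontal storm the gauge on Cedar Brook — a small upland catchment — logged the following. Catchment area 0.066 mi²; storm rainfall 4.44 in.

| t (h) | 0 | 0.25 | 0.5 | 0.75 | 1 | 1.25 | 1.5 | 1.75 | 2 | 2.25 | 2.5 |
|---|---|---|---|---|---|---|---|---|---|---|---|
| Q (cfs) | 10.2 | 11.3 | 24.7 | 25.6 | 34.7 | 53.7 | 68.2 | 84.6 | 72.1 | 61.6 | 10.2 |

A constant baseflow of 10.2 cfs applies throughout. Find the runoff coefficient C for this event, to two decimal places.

C ≈ 0.46

ΣQ_DR = 344.7 cfs; V = ΣQ_DR·Δt = 3.102 × 10^5 ft³.
Runoff depth d = V / A = 2.023 in.
C = d / P = 2.023 / 4.44 = 0.46.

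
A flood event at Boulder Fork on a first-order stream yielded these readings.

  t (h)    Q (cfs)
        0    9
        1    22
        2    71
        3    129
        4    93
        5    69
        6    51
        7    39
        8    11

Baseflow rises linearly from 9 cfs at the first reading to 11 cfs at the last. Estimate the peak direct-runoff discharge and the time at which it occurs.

Q_p = 119.25 cfs at t = 3 h

Subtracting baseflow gives direct-runoff ordinates: 0.00, 12.75, 61.50, 119.25, 83.00, 58.75, 40.50, 28.25, 0.00 cfs.
The maximum is 119.25 cfs, occurring at the reading for t = 3 h.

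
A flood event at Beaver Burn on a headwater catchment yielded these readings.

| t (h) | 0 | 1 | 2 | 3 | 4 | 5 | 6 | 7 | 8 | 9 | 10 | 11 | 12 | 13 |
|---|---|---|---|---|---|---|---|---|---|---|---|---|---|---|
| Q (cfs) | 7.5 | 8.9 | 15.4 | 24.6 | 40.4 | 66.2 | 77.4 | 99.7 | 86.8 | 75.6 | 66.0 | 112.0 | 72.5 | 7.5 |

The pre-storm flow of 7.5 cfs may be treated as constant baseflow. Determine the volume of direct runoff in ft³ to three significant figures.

Direct-runoff ordinates (Q − Q_b): 0.0, 1.4, 7.9, 17.1, 32.9, 58.7, 69.9, 92.2, 79.3, 68.1, 58.5, 104.5, 65.0, 0.0 cfs.
ΣQ_DR = 655.5 cfs.
With Δt = 1 h = 3600 s, V = ΣQ_DR · Δt = 655.5 × 3600 = 2.36 × 10^6 ft³.

V ≈ 2.36 × 10^6 ft³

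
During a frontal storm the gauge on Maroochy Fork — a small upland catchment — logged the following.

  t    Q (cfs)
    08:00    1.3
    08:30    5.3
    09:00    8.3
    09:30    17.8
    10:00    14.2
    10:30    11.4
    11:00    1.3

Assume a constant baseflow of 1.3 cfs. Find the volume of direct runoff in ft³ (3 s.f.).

Direct-runoff ordinates (Q − Q_b): 0.0, 4.0, 7.0, 16.5, 12.9, 10.1, 0.0 cfs.
ΣQ_DR = 50.50 cfs.
With Δt = 0.5 h = 1800 s, V = ΣQ_DR · Δt = 50.50 × 1800 = 90900 ft³.

V ≈ 90900 ft³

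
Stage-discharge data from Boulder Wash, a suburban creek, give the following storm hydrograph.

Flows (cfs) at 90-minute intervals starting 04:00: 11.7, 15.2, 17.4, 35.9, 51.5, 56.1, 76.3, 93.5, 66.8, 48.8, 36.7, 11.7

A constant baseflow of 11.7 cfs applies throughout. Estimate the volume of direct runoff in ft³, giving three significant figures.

Direct-runoff ordinates (Q − Q_b): 0.0, 3.5, 5.7, 24.2, 39.8, 44.4, 64.6, 81.8, 55.1, 37.1, 25.0, 0.0 cfs.
ΣQ_DR = 381.2 cfs.
With Δt = 1.5 h = 5400 s, V = ΣQ_DR · Δt = 381.2 × 5400 = 2.06 × 10^6 ft³.

V ≈ 2.06 × 10^6 ft³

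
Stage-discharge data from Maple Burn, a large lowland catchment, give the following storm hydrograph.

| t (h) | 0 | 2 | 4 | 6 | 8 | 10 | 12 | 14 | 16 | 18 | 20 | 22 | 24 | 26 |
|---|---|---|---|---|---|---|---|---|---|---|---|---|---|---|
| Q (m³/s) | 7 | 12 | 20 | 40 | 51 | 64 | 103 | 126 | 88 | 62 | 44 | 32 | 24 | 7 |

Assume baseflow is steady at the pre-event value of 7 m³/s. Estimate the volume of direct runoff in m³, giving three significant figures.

V ≈ 4.19 × 10^6 m³

Direct-runoff ordinates (Q − Q_b): 0.0, 5.0, 13.0, 33.0, 44.0, 57.0, 96.0, 119.0, 81.0, 55.0, 37.0, 25.0, 17.0, 0.0 m³/s.
ΣQ_DR = 582.0 m³/s.
With Δt = 2 h = 7200 s, V = ΣQ_DR · Δt = 582.0 × 7200 = 4.19 × 10^6 m³.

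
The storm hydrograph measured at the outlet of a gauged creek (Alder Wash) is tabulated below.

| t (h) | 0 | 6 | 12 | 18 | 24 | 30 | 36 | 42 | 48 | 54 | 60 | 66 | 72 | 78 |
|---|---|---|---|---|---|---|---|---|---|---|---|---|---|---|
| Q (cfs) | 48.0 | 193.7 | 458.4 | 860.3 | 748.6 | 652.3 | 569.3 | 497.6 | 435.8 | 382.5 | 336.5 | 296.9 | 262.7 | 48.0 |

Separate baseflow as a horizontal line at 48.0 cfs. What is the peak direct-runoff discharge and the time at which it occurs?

Subtracting baseflow gives direct-runoff ordinates: 0.0, 145.7, 410.4, 812.3, 700.6, 604.3, 521.3, 449.6, 387.8, 334.5, 288.5, 248.9, 214.7, 0.0 cfs.
The maximum is 812.3 cfs, occurring at the reading for t = 18 h.

Q_p = 812.3 cfs at t = 18 h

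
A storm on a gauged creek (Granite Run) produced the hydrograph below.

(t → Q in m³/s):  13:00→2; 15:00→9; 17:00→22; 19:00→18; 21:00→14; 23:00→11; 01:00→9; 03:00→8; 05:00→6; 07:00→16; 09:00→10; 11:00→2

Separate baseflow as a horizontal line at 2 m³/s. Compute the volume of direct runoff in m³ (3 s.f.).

Direct-runoff ordinates (Q − Q_b): 0.0, 7.0, 20.0, 16.0, 12.0, 9.0, 7.0, 6.0, 4.0, 14.0, 8.0, 0.0 m³/s.
ΣQ_DR = 103.0 m³/s.
With Δt = 2 h = 7200 s, V = ΣQ_DR · Δt = 103.0 × 7200 = 7.42 × 10^5 m³.

V ≈ 7.42 × 10^5 m³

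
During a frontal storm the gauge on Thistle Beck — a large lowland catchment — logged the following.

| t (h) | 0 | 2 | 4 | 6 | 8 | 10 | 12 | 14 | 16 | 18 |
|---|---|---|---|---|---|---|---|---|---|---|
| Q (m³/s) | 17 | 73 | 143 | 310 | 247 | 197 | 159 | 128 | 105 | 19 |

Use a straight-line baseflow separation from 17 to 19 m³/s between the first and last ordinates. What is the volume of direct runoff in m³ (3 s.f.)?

Direct-runoff ordinates (Q − Q_b): 0.00, 55.78, 125.56, 292.33, 229.11, 178.89, 140.67, 109.44, 86.22, 0.00 m³/s.
ΣQ_DR = 1218 m³/s.
With Δt = 2 h = 7200 s, V = ΣQ_DR · Δt = 1218 × 7200 = 8.77 × 10^6 m³.

V ≈ 8.77 × 10^6 m³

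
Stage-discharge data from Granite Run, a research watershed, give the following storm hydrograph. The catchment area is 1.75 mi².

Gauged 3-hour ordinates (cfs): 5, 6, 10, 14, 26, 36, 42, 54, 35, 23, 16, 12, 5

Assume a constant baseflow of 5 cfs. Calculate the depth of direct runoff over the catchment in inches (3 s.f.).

Direct runoff: 0.0, 1.0, 5.0, 9.0, 21.0, 31.0, 37.0, 49.0, 30.0, 18.0, 11.0, 7.0, 0.0 cfs; ΣQ_DR = 219.0 cfs.
V = ΣQ_DR · Δt = 219.0 × 10800 s = 2.365 × 10^6 ft³.
Over A = 1.75 mi², depth = V / A = 0.582 in.

d ≈ 0.582 in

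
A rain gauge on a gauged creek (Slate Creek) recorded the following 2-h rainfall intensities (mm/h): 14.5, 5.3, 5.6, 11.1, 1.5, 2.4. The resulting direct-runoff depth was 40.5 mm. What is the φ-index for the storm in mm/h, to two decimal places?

φ ≈ 4.06 mm/h

Only the 4 blocks with intensity above φ contribute runoff: 14.5, 5.3, 5.6, 11.1 mm/h.
Σ(I−φ)·Δt = d  ⇒  (14.5+5.3+5.6+11.1 − 4φ)·2 = 40.5
φ = (36.50 − 40.5/2) / 4 = 4.06 mm/h.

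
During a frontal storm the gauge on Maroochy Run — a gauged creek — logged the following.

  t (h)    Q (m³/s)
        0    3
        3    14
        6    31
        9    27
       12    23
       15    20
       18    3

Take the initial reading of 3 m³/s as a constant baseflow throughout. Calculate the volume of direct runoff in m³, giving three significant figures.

V ≈ 1.08 × 10^6 m³

Direct-runoff ordinates (Q − Q_b): 0.0, 11.0, 28.0, 24.0, 20.0, 17.0, 0.0 m³/s.
ΣQ_DR = 100.0 m³/s.
With Δt = 3 h = 10800 s, V = ΣQ_DR · Δt = 100.0 × 10800 = 1.08 × 10^6 m³.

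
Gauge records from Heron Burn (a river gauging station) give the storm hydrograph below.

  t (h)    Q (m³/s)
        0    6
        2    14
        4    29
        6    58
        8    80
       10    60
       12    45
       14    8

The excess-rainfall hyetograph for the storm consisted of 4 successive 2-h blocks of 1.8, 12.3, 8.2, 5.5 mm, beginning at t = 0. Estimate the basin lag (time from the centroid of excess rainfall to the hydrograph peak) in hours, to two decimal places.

t_L ≈ 3.75 h

Centroid of excess rainfall: t_c = Σ P_i·t̄_i / ΣP_i = 4.2518 h (block centres at 1, 3, 5, 7 h).
Hydrograph peak occurs at t = 8 h, so basin lag t_L = 8 − 4.2518 = 3.75 h.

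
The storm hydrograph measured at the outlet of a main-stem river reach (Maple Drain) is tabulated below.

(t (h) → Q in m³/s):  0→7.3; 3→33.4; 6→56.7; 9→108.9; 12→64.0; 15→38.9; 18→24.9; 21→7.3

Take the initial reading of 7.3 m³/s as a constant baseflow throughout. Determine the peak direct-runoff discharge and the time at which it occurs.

Q_p = 101.6 m³/s at t = 9 h

Subtracting baseflow gives direct-runoff ordinates: 0.0, 26.1, 49.4, 101.6, 56.7, 31.6, 17.6, 0.0 m³/s.
The maximum is 101.6 m³/s, occurring at the reading for t = 9 h.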